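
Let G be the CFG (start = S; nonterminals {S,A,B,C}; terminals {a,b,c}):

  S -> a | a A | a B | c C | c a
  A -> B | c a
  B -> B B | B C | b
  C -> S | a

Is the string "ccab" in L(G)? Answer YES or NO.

Convert to CNF:
  S -> T0 C | T0 T1 | T1 A | T1 B | a
  A -> B B | B C | T0 T1 | b
  B -> B B | B C | b
  C -> T0 C | T0 T1 | T1 A | T1 B | a
  T0 -> c
  T1 -> a

Fill CYK table bottom-up:
  [0..0]={T0}  "c"  orig:{}
  [1..1]={T0}  "c"  orig:{}
  [2..2]={C,S,T1}  "a"  orig:{C,S}
  [3..3]={A,B}  "b"
  [0..1]=∅  "cc"
  [1..2]={A,C,S}  "ca"
  [2..3]={C,S}  "ab"
  [0..2]={C,S}  "cca"
  [1..3]={C,S}  "cab"
  [0..3]={C,S}  "ccab"

S ∈ T[0,3] ⇒ YES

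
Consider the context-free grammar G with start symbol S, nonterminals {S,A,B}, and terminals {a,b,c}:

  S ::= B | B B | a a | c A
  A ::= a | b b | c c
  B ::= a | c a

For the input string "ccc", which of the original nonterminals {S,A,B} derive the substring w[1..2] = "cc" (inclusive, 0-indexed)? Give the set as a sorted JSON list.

Convert to CNF:
  S -> B B | T1 A | T1 T2 | T2 T2 | a
  A -> T0 T0 | T1 T1 | a
  B -> T1 T2 | a
  T0 -> b
  T1 -> c
  T2 -> a

CYK fill (cells [i..j] with 1 ≤ i ≤ j ≤ 2 only):
  T[1,1] 'c' = {T1}  orig:{}
  T[2,2] 'c' = {T1}  orig:{}
  T[1,2] 'cc' = {A}

Original NTs in T[1,2] deriving "cc": ["A"]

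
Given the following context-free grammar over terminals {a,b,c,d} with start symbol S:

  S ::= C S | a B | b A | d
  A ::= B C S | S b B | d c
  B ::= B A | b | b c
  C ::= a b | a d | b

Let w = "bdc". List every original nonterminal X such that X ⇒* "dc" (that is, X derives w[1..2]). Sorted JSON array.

CNF form of G:
  S -> C S | T0 A | T3 B | d
  A -> B X4 | S X5 | T1 T2
  B -> B A | T0 T2 | b
  C -> T3 T0 | T3 T1 | b
  T0 -> b
  T1 -> d
  T2 -> c
  T3 -> a
  X4 -> C S
  X5 -> T0 B

CYK table (by increasing span), restricted to cells inside w[1..2]:
  cell(1,1) d: {S,T1}  orig:{S}
  cell(2,2) c: {T2}  orig:{}
  cell(1,2) dc: {A}

Original NTs in T[1,2] deriving "dc": ["A"]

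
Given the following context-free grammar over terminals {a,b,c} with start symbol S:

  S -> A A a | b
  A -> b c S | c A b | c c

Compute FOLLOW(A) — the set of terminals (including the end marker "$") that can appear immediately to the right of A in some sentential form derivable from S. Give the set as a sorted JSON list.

FIRST sets, iterate to fixpoint:
round 1:
  A via A→b c S: +{b}
  A via A→c A b: +{c}
  S via S→A A a: +{b,c}
  FIRST(S)={b,c}  FIRST(A)={b,c}
round 2: done
  FIRST(S)={b,c}  FIRST(A)={b,c}

FOLLOW sets:
initialize: $ ∈ FOLLOW(S)
[1]
  A→c A b: FOLLOW(A) ⊇ FIRST(b) = {b}; new: +{b}
  S→A A a: FOLLOW(A) ⊇ FIRST(A) = {b,c}; new: +{c}
  S→A A a: FOLLOW(A) ⊇ FIRST(a) = {a}; new: +{a}
  FOLLOW(S)={$}  FOLLOW(A)={a,b,c}
[2]
  A→b c S: FOLLOW(S) ⊇ FOLLOW(A) ⊇ {a,b,c}; new: +{a,b,c}
  FOLLOW(S)={$,a,b,c}  FOLLOW(A)={a,b,c}
[3] done
  FOLLOW(S)={$,a,b,c}  FOLLOW(A)={a,b,c}

FOLLOW(A) = ["a", "b", "c"]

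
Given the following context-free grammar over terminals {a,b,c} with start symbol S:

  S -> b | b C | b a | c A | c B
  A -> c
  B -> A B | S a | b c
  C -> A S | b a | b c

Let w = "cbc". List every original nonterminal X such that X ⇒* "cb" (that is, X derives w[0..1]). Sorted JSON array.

CNF form of G:
  S -> T1 C | T1 T0 | T2 A | T2 B | b
  A -> c
  B -> A B | S T0 | T1 T2
  C -> A S | T1 T0 | T1 T2
  T0 -> a
  T1 -> b
  T2 -> c

Fill CYK table bottom-up — only the sub-triangle for w[0..1]:
  T[0,0] 'c' = {A,T2}  orig:{A}
  T[1,1] 'b' = {S,T1}  orig:{S}
  T[0,1] 'cb' = {C}

Original NTs in T[0,1] deriving "cb": ["C"]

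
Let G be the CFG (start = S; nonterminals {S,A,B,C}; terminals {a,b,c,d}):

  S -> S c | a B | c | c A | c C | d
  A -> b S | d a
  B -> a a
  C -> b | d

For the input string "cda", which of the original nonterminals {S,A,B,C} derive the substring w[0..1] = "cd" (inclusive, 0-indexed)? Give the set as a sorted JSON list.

Convert to CNF:
  S -> S T3 | T2 B | T3 A | T3 C | c | d
  A -> T0 S | T1 T2
  B -> T2 T2
  C -> b | d
  T0 -> b
  T1 -> d
  T2 -> a
  T3 -> c

CYK table (by increasing span) (cells [i..j] with 0 ≤ i ≤ j ≤ 1 only):
  [0..0]={S,T3}  "c"  orig:{S}
  [1..1]={C,S,T1}  "d"  orig:{C,S}
  [0..1]={S}  "cd"

Original NTs in T[0,1] deriving "cd": ["S"]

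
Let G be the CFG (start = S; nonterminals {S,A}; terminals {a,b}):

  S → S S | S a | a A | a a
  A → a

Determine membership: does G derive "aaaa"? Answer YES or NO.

CNF form of G:
  S -> S S | S T0 | T0 A | T0 T0
  A -> a
  T0 -> a

Fill CYK table bottom-up:
  T[0,0] 'a' = {A,T0}  orig:{A}
  T[1,1] 'a' = {A,T0}  orig:{A}
  T[2,2] 'a' = {A,T0}  orig:{A}
  T[3,3] 'a' = {A,T0}  orig:{A}
  T[0,1] 'aa' = {S}
  T[1,2] 'aa' = {S}
  T[2,3] 'aa' = {S}
  T[0,2] 'aaa' = {S}
  T[1,3] 'aaa' = {S}
  T[0,3] 'aaaa' = {S}

S ∈ T[0,3] ⇒ YES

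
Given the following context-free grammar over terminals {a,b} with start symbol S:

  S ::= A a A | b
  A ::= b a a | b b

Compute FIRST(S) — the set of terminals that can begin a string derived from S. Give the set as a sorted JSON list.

FIRST sets, iterate to fixpoint:
iter 1:
  A via A→b a a: +{b}
  S via S→A a A: +{b}
  FIRST[S]={b}  FIRST[A]={b}
iter 2: (stable)
  FIRST[S]={b}  FIRST[A]={b}

FIRST(S) = ["b"]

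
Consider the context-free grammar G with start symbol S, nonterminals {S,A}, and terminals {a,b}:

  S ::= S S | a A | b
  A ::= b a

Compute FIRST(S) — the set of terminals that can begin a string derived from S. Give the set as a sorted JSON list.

FIRST iteration:
[1]
  A via A→b a: +{b}
  S via S→a A: +{a}
  S via S→b: +{b}
  FIRST[S]={a,b}  FIRST[A]={b}
[2] (no change)
  FIRST[S]={a,b}  FIRST[A]={b}

FIRST(S) = ["a", "b"]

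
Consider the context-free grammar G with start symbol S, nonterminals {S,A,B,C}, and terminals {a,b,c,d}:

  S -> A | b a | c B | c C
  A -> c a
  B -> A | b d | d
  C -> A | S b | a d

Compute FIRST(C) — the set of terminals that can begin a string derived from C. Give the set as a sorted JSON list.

Compute FIRST by fixpoint:
pass 1:
  A via A→c a: +{c}
  B via B→A: +{c}
  B via B→b d: +{b}
  B via B→d: +{d}
  C via C→A: +{c}
  C via C→a d: +{a}
  S via S→A: +{c}
  S via S→b a: +{b}
  S: {b,c}  A: {c}  B: {b,c,d}  C: {a,c}
pass 2:
  C via C→S b: +{b}
  S: {b,c}  A: {c}  B: {b,c,d}  C: {a,b,c}
pass 3: (stable)
  S: {b,c}  A: {c}  B: {b,c,d}  C: {a,b,c}

FIRST(C) = ["a", "b", "c"]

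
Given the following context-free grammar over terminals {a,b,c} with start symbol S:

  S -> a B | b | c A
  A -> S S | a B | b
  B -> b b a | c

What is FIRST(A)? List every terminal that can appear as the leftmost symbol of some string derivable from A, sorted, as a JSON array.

FIRST sets, iterate to fixpoint:
round 1:
  A via A→a B: +{a}
  A via A→b: +{b}
  B via B→b b a: +{b}
  B via B→c: +{c}
  S via S→a B: +{a}
  S via S→b: +{b}
  S via S→c A: +{c}
  S: {a,b,c}  A: {a,b}  B: {b,c}
round 2:
  A via A→S S: +{c}
  S: {a,b,c}  A: {a,b,c}  B: {b,c}
round 3: (stable)
  S: {a,b,c}  A: {a,b,c}  B: {b,c}

FIRST(A) = ["a", "b", "c"]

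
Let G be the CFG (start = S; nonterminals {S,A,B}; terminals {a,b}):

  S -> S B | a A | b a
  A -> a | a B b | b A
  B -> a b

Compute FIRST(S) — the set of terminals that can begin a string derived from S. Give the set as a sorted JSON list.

FIRST iteration:
round 1:
  A via A→a: +{a}
  A via A→b A: +{b}
  B via B→a b: +{a}
  S via S→a A: +{a}
  S via S→b a: +{b}
  S: {a,b}  A: {a,b}  B: {a}
round 2: (stable)
  S: {a,b}  A: {a,b}  B: {a}

FIRST(S) = ["a", "b"]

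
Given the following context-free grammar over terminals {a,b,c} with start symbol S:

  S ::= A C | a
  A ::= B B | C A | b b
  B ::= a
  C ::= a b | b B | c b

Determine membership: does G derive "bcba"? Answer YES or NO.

Convert to CNF:
  S -> A C | a
  A -> B B | C A | T0 T0
  B -> a
  C -> T0 B | T1 T0 | T2 T0
  T0 -> b
  T1 -> a
  T2 -> c

CYK table (by increasing span):
  T[0,0] 'b' = {T0}  orig:{}
  T[1,1] 'c' = {T2}  orig:{}
  T[2,2] 'b' = {T0}  orig:{}
  T[3,3] 'a' = {B,S,T1}  orig:{B,S}
  T[0,1] 'bc' = ∅
  T[1,2] 'cb' = {C}
  T[2,3] 'ba' = {C}
  T[0,2] 'bcb' = ∅
  T[1,3] 'cba' = ∅
  T[0,3] 'bcba' = ∅

S ∉ T[0,3] ⇒ NO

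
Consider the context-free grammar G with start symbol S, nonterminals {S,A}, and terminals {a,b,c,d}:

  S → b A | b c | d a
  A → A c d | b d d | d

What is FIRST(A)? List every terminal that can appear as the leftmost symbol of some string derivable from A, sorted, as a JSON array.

FIRST sets, iterate to fixpoint:
iter 1:
  A via A→b d d: +{b}
  A via A→d: +{d}
  S via S→b A: +{b}
  S via S→d a: +{d}
  S: {b,d}  A: {b,d}
iter 2: done
  S: {b,d}  A: {b,d}

FIRST(A) = ["b", "d"]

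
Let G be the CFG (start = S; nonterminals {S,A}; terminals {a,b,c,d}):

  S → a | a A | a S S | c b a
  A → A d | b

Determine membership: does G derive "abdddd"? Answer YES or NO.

CNF form of G:
  S -> T1 A | T1 X4 | T2 X5 | a
  A -> A T0 | b
  T0 -> d
  T1 -> a
  T2 -> c
  T3 -> b
  X4 -> S S
  X5 -> T3 T1

Fill CYK table bottom-up:
  T[0,0] 'a' = {S,T1}  orig:{S}
  T[1,1] 'b' = {A,T3}  orig:{A}
  T[2,2] 'd' = {T0}  orig:{}
  T[3,3] 'd' = {T0}  orig:{}
  T[4,4] 'd' = {T0}  orig:{}
  T[5,5] 'd' = {T0}  orig:{}
  T[0,1] 'ab' = {S}
  T[1,2] 'bd' = {A}
  T[2,3] 'dd' = ∅
  T[3,4] 'dd' = ∅
  T[4,5] 'dd' = ∅
  T[0,2] 'abd' = {S}
  T[1,3] 'bdd' = {A}
  T[2,4] 'ddd' = ∅
  T[3,5] 'ddd' = ∅
  T[0,3] 'abdd' = {S}
  T[1,4] 'bddd' = {A}
  T[2,5] 'dddd' = ∅
  T[0,4] 'abddd' = {S}
  T[1,5] 'bdddd' = {A}
  T[0,5] 'abdddd' = {S}

S ∈ T[0,5] ⇒ YES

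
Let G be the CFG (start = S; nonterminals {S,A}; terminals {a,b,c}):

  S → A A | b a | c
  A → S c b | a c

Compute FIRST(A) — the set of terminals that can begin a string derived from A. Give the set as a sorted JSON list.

FIRST sets, iterate to fixpoint:
[1]
  A via A→a c: +{a}
  S via S→A A: +{a}
  S via S→b a: +{b}
  S via S→c: +{c}
  FIRST(S)={a,b,c}  FIRST(A)={a}
[2]
  A via A→S c b: +{b,c}
  FIRST(S)={a,b,c}  FIRST(A)={a,b,c}
[3] done
  FIRST(S)={a,b,c}  FIRST(A)={a,b,c}

FIRST(A) = ["a", "b", "c"]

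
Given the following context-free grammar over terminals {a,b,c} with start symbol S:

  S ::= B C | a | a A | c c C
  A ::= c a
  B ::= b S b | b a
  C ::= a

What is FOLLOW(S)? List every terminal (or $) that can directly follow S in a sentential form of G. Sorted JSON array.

FIRST iteration:
pass 1:
  A via A→c a: +{c}
  B via B→b S b: +{b}
  C via C→a: +{a}
  S via S→B C: +{b}
  S via S→a: +{a}
  S via S→c c C: +{c}
  FIRST(S)={a,b,c}  FIRST(A)={c}  FIRST(B)={b}  FIRST(C)={a}
pass 2: (no change)
  FIRST(S)={a,b,c}  FIRST(A)={c}  FIRST(B)={b}  FIRST(C)={a}

FOLLOW sets:
FOLLOW(S) := {$}
pass 1:
  B→b S b: FOLLOW(S) ⊇ FIRST(b) = {b}; new: +{b}
  S→B C: FOLLOW(B) ⊇ FIRST(C) = {a}; new: +{a}
  S→B C: FOLLOW(C) ⊇ FOLLOW(S) ⊇ {$,b}; new: +{$,b}
  S→a A: FOLLOW(A) ⊇ FOLLOW(S) ⊇ {$,b}; new: +{$,b}
  FOLLOW[S]={$,b}  FOLLOW[A]={$,b}  FOLLOW[B]={a}  FOLLOW[C]={$,b}
pass 2: (stable)
  FOLLOW[S]={$,b}  FOLLOW[A]={$,b}  FOLLOW[B]={a}  FOLLOW[C]={$,b}

FOLLOW(S) = ["$", "b"]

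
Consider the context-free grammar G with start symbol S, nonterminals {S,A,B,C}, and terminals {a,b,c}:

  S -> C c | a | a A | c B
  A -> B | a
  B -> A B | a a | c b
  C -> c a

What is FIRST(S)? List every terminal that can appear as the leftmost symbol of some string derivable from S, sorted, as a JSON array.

FIRST iteration:
iter 1:
  A via A→a: +{a}
  B via B→A B: +{a}
  B via B→c b: +{c}
  C via C→c a: +{c}
  S via S→C c: +{c}
  S via S→a: +{a}
  S: {a,c}  A: {a}  B: {a,c}  C: {c}
iter 2:
  A via A→B: +{c}
  S: {a,c}  A: {a,c}  B: {a,c}  C: {c}
iter 3: done
  S: {a,c}  A: {a,c}  B: {a,c}  C: {c}

FIRST(S) = ["a", "c"]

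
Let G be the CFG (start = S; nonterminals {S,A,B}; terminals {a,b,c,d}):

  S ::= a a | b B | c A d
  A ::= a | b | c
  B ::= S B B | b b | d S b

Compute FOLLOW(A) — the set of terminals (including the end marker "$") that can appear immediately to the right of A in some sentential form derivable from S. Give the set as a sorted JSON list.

FIRST iteration:
[1]
  A via A→a: +{a}
  A via A→b: +{b}
  A via A→c: +{c}
  B via B→b b: +{b}
  B via B→d S b: +{d}
  S via S→a a: +{a}
  S via S→b B: +{b}
  S via S→c A d: +{c}
  S: {a,b,c}  A: {a,b,c}  B: {b,d}
[2]
  B via B→S B B: +{a,c}
  S: {a,b,c}  A: {a,b,c}  B: {a,b,c,d}
[3] (no change)
  S: {a,b,c}  A: {a,b,c}  B: {a,b,c,d}

FOLLOW iteration:
seed FOLLOW(S) with $
iter 1:
  B→S B B: FOLLOW(S) ⊇ FIRST(B) = {a,b,c,d}; new: +{a,b,c,d}
  B→S B B: FOLLOW(B) ⊇ FIRST(B) = {a,b,c,d}; new: +{a,b,c,d}
  S→b B: FOLLOW(B) ⊇ FOLLOW(S) ⊇ {$,a,b,c,d}; new: +{$}
  S→c A d: FOLLOW(A) ⊇ FIRST(d) = {d}; new: +{d}
  FOLLOW(S)={$,a,b,c,d}  FOLLOW(A)={d}  FOLLOW(B)={$,a,b,c,d}
iter 2: (stable)
  FOLLOW(S)={$,a,b,c,d}  FOLLOW(A)={d}  FOLLOW(B)={$,a,b,c,d}

FOLLOW(A) = ["d"]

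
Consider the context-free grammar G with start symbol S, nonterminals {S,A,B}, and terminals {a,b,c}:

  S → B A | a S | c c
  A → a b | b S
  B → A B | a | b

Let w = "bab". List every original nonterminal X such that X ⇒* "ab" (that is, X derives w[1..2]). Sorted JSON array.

CNF form of G:
  S -> B A | T0 S | T2 T2
  A -> T0 T1 | T1 S
  B -> A B | a | b
  T0 -> a
  T1 -> b
  T2 -> c

Fill CYK table bottom-up, restricted to cells inside w[1..2]:
  [1..1]={B,T0}  "a"  orig:{B}
  [2..2]={B,T1}  "b"  orig:{B}
  [1..2]={A}  "ab"

Original NTs in T[1,2] deriving "ab": ["A"]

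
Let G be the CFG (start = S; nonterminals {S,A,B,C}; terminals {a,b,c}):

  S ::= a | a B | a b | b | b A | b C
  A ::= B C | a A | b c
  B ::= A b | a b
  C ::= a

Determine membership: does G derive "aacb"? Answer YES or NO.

CNF form of G:
  S -> T0 B | T0 T1 | T1 A | T1 C | a | b
  A -> B C | T0 A | T1 T2
  B -> A T1 | T0 T1
  C -> a
  T0 -> a
  T1 -> b
  T2 -> c

CYK fill:
  [0..0]={C,S,T0}  "a"  orig:{C,S}
  [1..1]={C,S,T0}  "a"  orig:{C,S}
  [2..2]={T2}  "c"  orig:{}
  [3..3]={S,T1}  "b"  orig:{S}
  [0..1]=∅  "aa"
  [1..2]=∅  "ac"
  [2..3]=∅  "cb"
  [0..2]=∅  "aac"
  [1..3]=∅  "acb"
  [0..3]=∅  "aacb"

S ∉ T[0,3] ⇒ NO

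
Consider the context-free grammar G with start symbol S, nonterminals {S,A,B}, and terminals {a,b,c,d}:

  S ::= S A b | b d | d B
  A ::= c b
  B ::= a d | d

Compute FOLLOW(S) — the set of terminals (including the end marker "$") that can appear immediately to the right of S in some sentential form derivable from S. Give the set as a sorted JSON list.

Compute FIRST by fixpoint:
round 1:
  A via A→c b: +{c}
  B via B→a d: +{a}
  B via B→d: +{d}
  S via S→b d: +{b}
  S via S→d B: +{d}
  FIRST[S]={b,d}  FIRST[A]={c}  FIRST[B]={a,d}
round 2: (no change)
  FIRST[S]={b,d}  FIRST[A]={c}  FIRST[B]={a,d}

Compute FOLLOW by fixpoint:
seed FOLLOW(S) with $
iter 1:
  S→S A b: FOLLOW(S) ⊇ FIRST(A) = {c}; new: +{c}
  S→S A b: FOLLOW(A) ⊇ FIRST(b) = {b}; new: +{b}
  S→d B: FOLLOW(B) ⊇ FOLLOW(S) ⊇ {$,c}; new: +{$,c}
  S: {$,c}  A: {b}  B: {$,c}
iter 2: (stable)
  S: {$,c}  A: {b}  B: {$,c}

FOLLOW(S) = ["$", "c"]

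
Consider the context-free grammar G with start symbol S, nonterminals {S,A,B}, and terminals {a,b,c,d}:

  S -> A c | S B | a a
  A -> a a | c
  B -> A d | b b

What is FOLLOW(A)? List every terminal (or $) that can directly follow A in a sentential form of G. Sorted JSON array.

FIRST sets, iterate to fixpoint:
pass 1:
  A via A→a a: +{a}
  A via A→c: +{c}
  B via B→A d: +{a,c}
  B via B→b b: +{b}
  S via S→A c: +{a,c}
  FIRST[S]={a,c}  FIRST[A]={a,c}  FIRST[B]={a,b,c}
pass 2: (stable)
  FIRST[S]={a,c}  FIRST[A]={a,c}  FIRST[B]={a,b,c}

Compute FOLLOW by fixpoint:
FOLLOW(S) := {$}
pass 1:
  B→A d: FOLLOW(A) ⊇ FIRST(d) = {d}; new: +{d}
  S→A c: FOLLOW(A) ⊇ FIRST(c) = {c}; new: +{c}
  S→S B: FOLLOW(S) ⊇ FIRST(B) = {a,b,c}; new: +{a,b,c}
  S→S B: FOLLOW(B) ⊇ FOLLOW(S) ⊇ {$,a,b,c}; new: +{$,a,b,c}
  S: {$,a,b,c}  A: {c,d}  B: {$,a,b,c}
pass 2: done
  S: {$,a,b,c}  A: {c,d}  B: {$,a,b,c}

FOLLOW(A) = ["c", "d"]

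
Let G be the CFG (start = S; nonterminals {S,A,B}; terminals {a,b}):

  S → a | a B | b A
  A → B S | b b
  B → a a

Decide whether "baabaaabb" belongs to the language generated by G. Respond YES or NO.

CNF form of G:
  S -> T0 A | T1 B | a
  A -> B S | T0 T0
  B -> T1 T1
  T0 -> b
  T1 -> a

Fill CYK table bottom-up:
  cell(0,0) b: {T0}  orig:{}
  cell(1,1) a: {S,T1}  orig:{S}
  cell(2,2) a: {S,T1}  orig:{S}
  cell(3,3) b: {T0}  orig:{}
  cell(4,4) a: {S,T1}  orig:{S}
  cell(5,5) a: {S,T1}  orig:{S}
  cell(6,6) a: {S,T1}  orig:{S}
  cell(7,7) b: {T0}  orig:{}
  cell(8,8) b: {T0}  orig:{}
  cell(0,1) ba: ∅
  cell(1,2) aa: {B}
  cell(2,3) ab: ∅
  cell(3,4) ba: ∅
  cell(4,5) aa: {B}
  cell(5,6) aa: {B}
  cell(6,7) ab: ∅
  cell(7,8) bb: {A}
  cell(0,2) baa: ∅
  cell(1,3) aab: ∅
  cell(2,4) aba: ∅
  cell(3,5) baa: ∅
  cell(4,6) aaa: {A,S}
  cell(5,7) aab: ∅
  cell(6,8) abb: ∅
  cell(0,3) baab: ∅
  cell(1,4) aaba: ∅
  cell(2,5) abaa: ∅
  cell(3,6) baaa: {S}
  cell(4,7) aaab: ∅
  cell(5,8) aabb: ∅
  cell(0,4) baaba: ∅
  cell(1,5) aabaa: ∅
  cell(2,6) abaaa: ∅
  cell(3,7) baaab: ∅
  cell(4,8) aaabb: ∅
  cell(0,5) baabaa: ∅
  cell(1,6) aabaaa: {A}
  cell(2,7) abaaab: ∅
  cell(3,8) baaabb: ∅
  cell(0,6) baabaaa: {S}
  cell(1,7) aabaaab: ∅
  cell(2,8) abaaabb: ∅
  cell(0,7) baabaaab: ∅
  cell(1,8) aabaaabb: ∅
  cell(0,8) baabaaabb: ∅

S ∉ T[0,8] ⇒ NO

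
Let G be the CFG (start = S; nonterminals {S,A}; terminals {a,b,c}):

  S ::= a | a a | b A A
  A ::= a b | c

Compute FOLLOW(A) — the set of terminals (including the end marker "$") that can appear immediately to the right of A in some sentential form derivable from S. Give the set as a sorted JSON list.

FIRST iteration:
iter 1:
  A via A→a b: +{a}
  A via A→c: +{c}
  S via S→a: +{a}
  S via S→b A A: +{b}
  FIRST[S]={a,b}  FIRST[A]={a,c}
iter 2: (stable)
  FIRST[S]={a,b}  FIRST[A]={a,c}

FOLLOW iteration:
FOLLOW(S) := {$}
pass 1:
  S→b A A: FOLLOW(A) ⊇ FIRST(A) = {a,c}; new: +{a,c}
  S→b A A: FOLLOW(A) ⊇ FOLLOW(S) ⊇ {$}; new: +{$}
  FOLLOW(S)={$}  FOLLOW(A)={$,a,c}
pass 2: — fixpoint
  FOLLOW(S)={$}  FOLLOW(A)={$,a,c}

FOLLOW(A) = ["$", "a", "c"]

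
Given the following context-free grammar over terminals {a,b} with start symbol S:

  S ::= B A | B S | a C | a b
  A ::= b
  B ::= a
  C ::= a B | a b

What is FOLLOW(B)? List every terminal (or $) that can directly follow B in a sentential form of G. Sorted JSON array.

FIRST iteration:
iter 1:
  A via A→b: +{b}
  B via B→a: +{a}
  C via C→a B: +{a}
  S via S→B A: +{a}
  FIRST(S)={a}  FIRST(A)={b}  FIRST(B)={a}  FIRST(C)={a}
iter 2: (no change)
  FIRST(S)={a}  FIRST(A)={b}  FIRST(B)={a}  FIRST(C)={a}

Compute FOLLOW by fixpoint:
initialize: $ ∈ FOLLOW(S)
[1]
  S→B A: FOLLOW(B) ⊇ FIRST(A) = {b}; new: +{b}
  S→B A: FOLLOW(A) ⊇ FOLLOW(S) ⊇ {$}; new: +{$}
  S→B S: FOLLOW(B) ⊇ FIRST(S) = {a}; new: +{a}
  S→a C: FOLLOW(C) ⊇ FOLLOW(S) ⊇ {$}; new: +{$}
  FOLLOW(S)={$}  FOLLOW(A)={$}  FOLLOW(B)={a,b}  FOLLOW(C)={$}
[2]
  C→a B: FOLLOW(B) ⊇ FOLLOW(C) ⊇ {$}; new: +{$}
  FOLLOW(S)={$}  FOLLOW(A)={$}  FOLLOW(B)={$,a,b}  FOLLOW(C)={$}
[3] — fixpoint
  FOLLOW(S)={$}  FOLLOW(A)={$}  FOLLOW(B)={$,a,b}  FOLLOW(C)={$}

FOLLOW(B) = ["$", "a", "b"]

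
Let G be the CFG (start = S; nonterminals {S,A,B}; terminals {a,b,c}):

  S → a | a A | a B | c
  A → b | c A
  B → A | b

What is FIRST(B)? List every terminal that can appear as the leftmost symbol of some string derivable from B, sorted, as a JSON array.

FIRST sets, iterate to fixpoint:
round 1:
  A via A→b: +{b}
  A via A→c A: +{c}
  B via B→A: +{b,c}
  S via S→a: +{a}
  S via S→c: +{c}
  FIRST[S]={a,c}  FIRST[A]={b,c}  FIRST[B]={b,c}
round 2: — fixpoint
  FIRST[S]={a,c}  FIRST[A]={b,c}  FIRST[B]={b,c}

FIRST(B) = ["b", "c"]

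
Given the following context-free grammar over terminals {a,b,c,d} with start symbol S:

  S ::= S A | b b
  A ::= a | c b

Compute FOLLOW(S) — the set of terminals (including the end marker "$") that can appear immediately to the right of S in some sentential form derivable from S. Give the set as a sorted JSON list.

FIRST sets, iterate to fixpoint:
pass 1:
  A via A→a: +{a}
  A via A→c b: +{c}
  S via S→b b: +{b}
  S: {b}  A: {a,c}
pass 2: (no change)
  S: {b}  A: {a,c}

Compute FOLLOW by fixpoint:
FOLLOW(S) := {$}
[1]
  S→S A: FOLLOW(S) ⊇ FIRST(A) = {a,c}; new: +{a,c}
  S→S A: FOLLOW(A) ⊇ FOLLOW(S) ⊇ {$,a,c}; new: +{$,a,c}
  S: {$,a,c}  A: {$,a,c}
[2] (no change)
  S: {$,a,c}  A: {$,a,c}

FOLLOW(S) = ["$", "a", "c"]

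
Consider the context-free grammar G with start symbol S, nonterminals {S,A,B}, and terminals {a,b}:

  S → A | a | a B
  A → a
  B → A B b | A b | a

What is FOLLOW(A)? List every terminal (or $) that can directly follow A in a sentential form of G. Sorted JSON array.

FIRST iteration:
[1]
  A via A→a: +{a}
  B via B→A B b: +{a}
  S via S→A: +{a}
  FIRST[S]={a}  FIRST[A]={a}  FIRST[B]={a}
[2] done
  FIRST[S]={a}  FIRST[A]={a}  FIRST[B]={a}

Compute FOLLOW by fixpoint:
seed FOLLOW(S) with $
iter 1:
  B→A B b: FOLLOW(A) ⊇ FIRST(B) = {a}; new: +{a}
  B→A B b: FOLLOW(B) ⊇ FIRST(b) = {b}; new: +{b}
  B→A b: FOLLOW(A) ⊇ FIRST(b) = {b}; new: +{b}
  S→A: FOLLOW(A) ⊇ FOLLOW(S) ⊇ {$}; new: +{$}
  S→a B: FOLLOW(B) ⊇ FOLLOW(S) ⊇ {$}; new: +{$}
  S: {$}  A: {$,a,b}  B: {$,b}
iter 2: (stable)
  S: {$}  A: {$,a,b}  B: {$,b}

FOLLOW(A) = ["$", "a", "b"]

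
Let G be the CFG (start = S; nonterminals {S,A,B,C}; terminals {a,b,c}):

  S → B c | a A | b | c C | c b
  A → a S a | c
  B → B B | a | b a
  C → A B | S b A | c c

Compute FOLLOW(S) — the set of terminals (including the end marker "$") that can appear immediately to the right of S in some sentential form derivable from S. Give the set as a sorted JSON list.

FIRST iteration:
iter 1:
  A via A→a S a: +{a}
  A via A→c: +{c}
  B via B→a: +{a}
  B via B→b a: +{b}
  C via C→A B: +{a,c}
  S via S→B c: +{a,b}
  S via S→c C: +{c}
  S: {a,b,c}  A: {a,c}  B: {a,b}  C: {a,c}
iter 2:
  C via C→S b A: +{b}
  S: {a,b,c}  A: {a,c}  B: {a,b}  C: {a,b,c}
iter 3: done
  S: {a,b,c}  A: {a,c}  B: {a,b}  C: {a,b,c}

FOLLOW sets:
initialize: $ ∈ FOLLOW(S)
iter 1:
  A→a S a: FOLLOW(S) ⊇ FIRST(a) = {a}; new: +{a}
  B→B B: FOLLOW(B) ⊇ FIRST(B) = {a,b}; new: +{a,b}
  C→A B: FOLLOW(A) ⊇ FIRST(B) = {a,b}; new: +{a,b}
  C→S b A: FOLLOW(S) ⊇ FIRST(b) = {b}; new: +{b}
  S→B c: FOLLOW(B) ⊇ FIRST(c) = {c}; new: +{c}
  S→a A: FOLLOW(A) ⊇ FOLLOW(S) ⊇ {$,a,b}; new: +{$}
  S→c C: FOLLOW(C) ⊇ FOLLOW(S) ⊇ {$,a,b}; new: +{$,a,b}
  FOLLOW[S]={$,a,b}  FOLLOW[A]={$,a,b}  FOLLOW[B]={a,b,c}  FOLLOW[C]={$,a,b}
iter 2:
  C→A B: FOLLOW(B) ⊇ FOLLOW(C) ⊇ {$,a,b}; new: +{$}
  FOLLOW[S]={$,a,b}  FOLLOW[A]={$,a,b}  FOLLOW[B]={$,a,b,c}  FOLLOW[C]={$,a,b}
iter 3: done
  FOLLOW[S]={$,a,b}  FOLLOW[A]={$,a,b}  FOLLOW[B]={$,a,b,c}  FOLLOW[C]={$,a,b}

FOLLOW(S) = ["$", "a", "b"]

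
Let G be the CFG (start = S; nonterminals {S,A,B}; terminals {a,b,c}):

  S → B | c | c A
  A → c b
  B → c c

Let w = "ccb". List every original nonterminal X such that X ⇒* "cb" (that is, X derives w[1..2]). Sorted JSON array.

CNF form of G:
  S -> T0 A | T0 T0 | c
  A -> T0 T1
  B -> T0 T0
  T0 -> c
  T1 -> b

CYK table (by increasing span) — only the sub-triangle for w[1..2]:
  T[1,1] 'c' = {S,T0}  orig:{S}
  T[2,2] 'b' = {T1}  orig:{}
  T[1,2] 'cb' = {A}

Original NTs in T[1,2] deriving "cb": ["A"]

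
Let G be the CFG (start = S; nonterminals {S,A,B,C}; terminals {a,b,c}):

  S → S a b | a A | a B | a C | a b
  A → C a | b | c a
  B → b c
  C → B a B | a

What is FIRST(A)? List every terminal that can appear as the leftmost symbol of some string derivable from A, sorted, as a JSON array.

FIRST sets, iterate to fixpoint:
iter 1:
  A via A→b: +{b}
  A via A→c a: +{c}
  B via B→b c: +{b}
  C via C→B a B: +{b}
  C via C→a: +{a}
  S via S→a A: +{a}
  FIRST(S)={a}  FIRST(A)={b,c}  FIRST(B)={b}  FIRST(C)={a,b}
iter 2:
  A via A→C a: +{a}
  FIRST(S)={a}  FIRST(A)={a,b,c}  FIRST(B)={b}  FIRST(C)={a,b}
iter 3: (no change)
  FIRST(S)={a}  FIRST(A)={a,b,c}  FIRST(B)={b}  FIRST(C)={a,b}

FIRST(A) = ["a", "b", "c"]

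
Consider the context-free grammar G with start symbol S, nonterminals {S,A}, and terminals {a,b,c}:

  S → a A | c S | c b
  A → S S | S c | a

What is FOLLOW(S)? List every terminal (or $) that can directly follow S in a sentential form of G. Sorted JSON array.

Compute FIRST by fixpoint:
pass 1:
  A via A→a: +{a}
  S via S→a A: +{a}
  S via S→c S: +{c}
  S: {a,c}  A: {a}
pass 2:
  A via A→S S: +{c}
  S: {a,c}  A: {a,c}
pass 3: (stable)
  S: {a,c}  A: {a,c}

Compute FOLLOW by fixpoint:
seed FOLLOW(S) with $
round 1:
  A→S S: FOLLOW(S) ⊇ FIRST(S) = {a,c}; new: +{a,c}
  S→a A: FOLLOW(A) ⊇ FOLLOW(S) ⊇ {$,a,c}; new: +{$,a,c}
  FOLLOW[S]={$,a,c}  FOLLOW[A]={$,a,c}
round 2: (stable)
  FOLLOW[S]={$,a,c}  FOLLOW[A]={$,a,c}

FOLLOW(S) = ["$", "a", "c"]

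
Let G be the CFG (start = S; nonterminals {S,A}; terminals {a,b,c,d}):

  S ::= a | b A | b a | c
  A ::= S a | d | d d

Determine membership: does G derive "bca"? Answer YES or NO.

CNF form of G:
  S -> T2 A | T2 T0 | a | c
  A -> S T0 | T1 T1 | d
  T0 -> a
  T1 -> d
  T2 -> b

CYK table (by increasing span):
  cell(0,0) b: {T2}  orig:{}
  cell(1,1) c: {S}
  cell(2,2) a: {S,T0}  orig:{S}
  cell(0,1) bc: ∅
  cell(1,2) ca: {A}
  cell(0,2) bca: {S}

S ∈ T[0,2] ⇒ YES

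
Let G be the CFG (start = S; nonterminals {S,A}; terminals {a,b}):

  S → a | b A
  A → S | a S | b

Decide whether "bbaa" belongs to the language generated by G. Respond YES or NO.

CNF form of G:
  S -> T1 A | a
  A -> T0 S | T1 A | a | b
  T0 -> a
  T1 -> b

Fill CYK table bottom-up:
  [0..0]={A,T1}  "b"  orig:{A}
  [1..1]={A,T1}  "b"  orig:{A}
  [2..2]={A,S,T0}  "a"  orig:{A,S}
  [3..3]={A,S,T0}  "a"  orig:{A,S}
  [0..1]={A,S}  "bb"
  [1..2]={A,S}  "ba"
  [2..3]={A}  "aa"
  [0..2]={A,S}  "bba"
  [1..3]={A,S}  "baa"
  [0..3]={A,S}  "bbaa"

S ∈ T[0,3] ⇒ YES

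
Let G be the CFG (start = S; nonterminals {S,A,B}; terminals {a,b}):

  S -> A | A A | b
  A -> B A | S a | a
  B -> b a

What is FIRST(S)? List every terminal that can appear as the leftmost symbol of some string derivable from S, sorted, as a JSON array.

Compute FIRST by fixpoint:
[1]
  A via A→a: +{a}
  B via B→b a: +{b}
  S via S→A: +{a}
  S via S→b: +{b}
  S: {a,b}  A: {a}  B: {b}
[2]
  A via A→B A: +{b}
  S: {a,b}  A: {a,b}  B: {b}
[3] (no change)
  S: {a,b}  A: {a,b}  B: {b}

FIRST(S) = ["a", "b"]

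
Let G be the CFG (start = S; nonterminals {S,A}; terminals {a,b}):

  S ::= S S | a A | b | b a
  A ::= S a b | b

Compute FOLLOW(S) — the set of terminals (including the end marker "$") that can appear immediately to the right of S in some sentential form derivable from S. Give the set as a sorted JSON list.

FIRST sets, iterate to fixpoint:
[1]
  A via A→b: +{b}
  S via S→a A: +{a}
  S via S→b: +{b}
  S: {a,b}  A: {b}
[2]
  A via A→S a b: +{a}
  S: {a,b}  A: {a,b}
[3] — fixpoint
  S: {a,b}  A: {a,b}

FOLLOW sets:
seed FOLLOW(S) with $
pass 1:
  A→S a b: FOLLOW(S) ⊇ FIRST(a) = {a}; new: +{a}
  S→S S: FOLLOW(S) ⊇ FIRST(S) = {a,b}; new: +{b}
  S→a A: FOLLOW(A) ⊇ FOLLOW(S) ⊇ {$,a,b}; new: +{$,a,b}
  FOLLOW(S)={$,a,b}  FOLLOW(A)={$,a,b}
pass 2: — fixpoint
  FOLLOW(S)={$,a,b}  FOLLOW(A)={$,a,b}

FOLLOW(S) = ["$", "a", "b"]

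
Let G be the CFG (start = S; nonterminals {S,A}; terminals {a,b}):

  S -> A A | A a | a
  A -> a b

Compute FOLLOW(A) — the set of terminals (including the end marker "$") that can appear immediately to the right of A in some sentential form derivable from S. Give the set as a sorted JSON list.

FIRST sets, iterate to fixpoint:
[1]
  A via A→a b: +{a}
  S via S→A A: +{a}
  S: {a}  A: {a}
[2] done
  S: {a}  A: {a}

Compute FOLLOW by fixpoint:
FOLLOW(S) := {$}
[1]
  S→A A: FOLLOW(A) ⊇ FIRST(A) = {a}; new: +{a}
  S→A A: FOLLOW(A) ⊇ FOLLOW(S) ⊇ {$}; new: +{$}
  FOLLOW[S]={$}  FOLLOW[A]={$,a}
[2] (stable)
  FOLLOW[S]={$}  FOLLOW[A]={$,a}

FOLLOW(A) = ["$", "a"]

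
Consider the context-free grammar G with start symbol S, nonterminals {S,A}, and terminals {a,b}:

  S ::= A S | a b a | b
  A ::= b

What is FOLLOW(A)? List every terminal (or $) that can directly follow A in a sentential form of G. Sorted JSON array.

Compute FIRST by fixpoint:
[1]
  A via A→b: +{b}
  S via S→A S: +{b}
  S via S→a b a: +{a}
  FIRST[S]={a,b}  FIRST[A]={b}
[2] (no change)
  FIRST[S]={a,b}  FIRST[A]={b}

FOLLOW iteration:
initialize: $ ∈ FOLLOW(S)
iter 1:
  S→A S: FOLLOW(A) ⊇ FIRST(S) = {a,b}; new: +{a,b}
  S: {$}  A: {a,b}
iter 2: done
  S: {$}  A: {a,b}

FOLLOW(A) = ["a", "b"]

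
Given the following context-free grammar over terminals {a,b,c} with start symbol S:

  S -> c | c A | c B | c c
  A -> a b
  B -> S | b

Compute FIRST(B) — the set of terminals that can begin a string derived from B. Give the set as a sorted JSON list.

FIRST iteration:
round 1:
  A via A→a b: +{a}
  B via B→b: +{b}
  S via S→c: +{c}
  FIRST[S]={c}  FIRST[A]={a}  FIRST[B]={b}
round 2:
  B via B→S: +{c}
  FIRST[S]={c}  FIRST[A]={a}  FIRST[B]={b,c}
round 3: (stable)
  FIRST[S]={c}  FIRST[A]={a}  FIRST[B]={b,c}

FIRST(B) = ["b", "c"]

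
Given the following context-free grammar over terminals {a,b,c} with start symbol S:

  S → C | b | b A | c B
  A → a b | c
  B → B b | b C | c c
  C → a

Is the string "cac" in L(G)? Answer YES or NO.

Convert to CNF:
  S -> T1 A | T2 B | a | b
  A -> T0 T1 | c
  B -> B T1 | T1 C | T2 T2
  C -> a
  T0 -> a
  T1 -> b
  T2 -> c

Fill CYK table bottom-up:
  [0..0]={A,T2}  "c"  orig:{A}
  [1..1]={C,S,T0}  "a"  orig:{C,S}
  [2..2]={A,T2}  "c"  orig:{A}
  [0..1]=∅  "ca"
  [1..2]=∅  "ac"
  [0..2]=∅  "cac"

S ∉ T[0,2] ⇒ NO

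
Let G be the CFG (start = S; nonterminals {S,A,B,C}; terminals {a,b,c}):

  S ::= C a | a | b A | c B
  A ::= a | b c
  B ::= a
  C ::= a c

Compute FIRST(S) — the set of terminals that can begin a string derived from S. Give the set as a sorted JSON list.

Compute FIRST by fixpoint:
iter 1:
  A via A→a: +{a}
  A via A→b c: +{b}
  B via B→a: +{a}
  C via C→a c: +{a}
  S via S→C a: +{a}
  S via S→b A: +{b}
  S via S→c B: +{c}
  FIRST[S]={a,b,c}  FIRST[A]={a,b}  FIRST[B]={a}  FIRST[C]={a}
iter 2: done
  FIRST[S]={a,b,c}  FIRST[A]={a,b}  FIRST[B]={a}  FIRST[C]={a}

FIRST(S) = ["a", "b", "c"]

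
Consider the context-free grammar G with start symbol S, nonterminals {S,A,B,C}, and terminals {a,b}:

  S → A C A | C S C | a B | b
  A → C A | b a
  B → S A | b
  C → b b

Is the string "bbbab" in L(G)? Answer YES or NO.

Convert to CNF:
  S -> A X2 | C X3 | T1 B | b
  A -> C A | T0 T1
  B -> S A | b
  C -> T0 T0
  T0 -> b
  T1 -> a
  X2 -> C A
  X3 -> S C

Fill CYK table bottom-up:
  [0..0]={B,S,T0}  "b"  orig:{B,S}
  [1..1]={B,S,T0}  "b"  orig:{B,S}
  [2..2]={B,S,T0}  "b"  orig:{B,S}
  [3..3]={T1}  "a"  orig:{}
  [4..4]={B,S,T0}  "b"  orig:{B,S}
  [0..1]={C}  "bb"
  [1..2]={C}  "bb"
  [2..3]={A}  "ba"
  [3..4]={S}  "ab"
  [0..2]={X3}  "bbb"  orig:{}
  [1..3]={B}  "bba"
  [2..4]=∅  "bab"
  [0..3]={A,X2}  "bbba"  orig:{A}
  [1..4]=∅  "bbab"
  [0..4]=∅  "bbbab"

S ∉ T[0,4] ⇒ NO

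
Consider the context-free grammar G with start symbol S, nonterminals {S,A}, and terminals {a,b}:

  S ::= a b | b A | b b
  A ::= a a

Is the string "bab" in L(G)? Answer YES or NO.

CNF form of G:
  S -> T0 T1 | T1 A | T1 T1
  A -> T0 T0
  T0 -> a
  T1 -> b

Fill CYK table bottom-up:
  T[0,0] 'b' = {T1}  orig:{}
  T[1,1] 'a' = {T0}  orig:{}
  T[2,2] 'b' = {T1}  orig:{}
  T[0,1] 'ba' = ∅
  T[1,2] 'ab' = {S}
  T[0,2] 'bab' = ∅

S ∉ T[0,2] ⇒ NO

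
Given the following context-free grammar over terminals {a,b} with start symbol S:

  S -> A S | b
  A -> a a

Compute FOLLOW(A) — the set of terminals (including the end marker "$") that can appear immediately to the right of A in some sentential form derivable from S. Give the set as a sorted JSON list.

FIRST iteration:
[1]
  A via A→a a: +{a}
  S via S→A S: +{a}
  S via S→b: +{b}
  FIRST(S)={a,b}  FIRST(A)={a}
[2] (no change)
  FIRST(S)={a,b}  FIRST(A)={a}

Compute FOLLOW by fixpoint:
FOLLOW(S) := {$}
iter 1:
  S→A S: FOLLOW(A) ⊇ FIRST(S) = {a,b}; new: +{a,b}
  FOLLOW[S]={$}  FOLLOW[A]={a,b}
iter 2: (no change)
  FOLLOW[S]={$}  FOLLOW[A]={a,b}

FOLLOW(A) = ["a", "b"]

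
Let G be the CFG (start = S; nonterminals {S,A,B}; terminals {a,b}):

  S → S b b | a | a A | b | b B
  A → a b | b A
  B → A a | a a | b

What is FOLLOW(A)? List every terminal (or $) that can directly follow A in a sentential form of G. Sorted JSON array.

FIRST sets, iterate to fixpoint:
round 1:
  A via A→a b: +{a}
  A via A→b A: +{b}
  B via B→A a: +{a,b}
  S via S→a: +{a}
  S via S→b: +{b}
  FIRST(S)={a,b}  FIRST(A)={a,b}  FIRST(B)={a,b}
round 2: (stable)
  FIRST(S)={a,b}  FIRST(A)={a,b}  FIRST(B)={a,b}

FOLLOW iteration:
initialize: $ ∈ FOLLOW(S)
round 1:
  B→A a: FOLLOW(A) ⊇ FIRST(a) = {a}; new: +{a}
  S→S b b: FOLLOW(S) ⊇ FIRST(b) = {b}; new: +{b}
  S→a A: FOLLOW(A) ⊇ FOLLOW(S) ⊇ {$,b}; new: +{$,b}
  S→b B: FOLLOW(B) ⊇ FOLLOW(S) ⊇ {$,b}; new: +{$,b}
  S: {$,b}  A: {$,a,b}  B: {$,b}
round 2: (no change)
  S: {$,b}  A: {$,a,b}  B: {$,b}

FOLLOW(A) = ["$", "a", "b"]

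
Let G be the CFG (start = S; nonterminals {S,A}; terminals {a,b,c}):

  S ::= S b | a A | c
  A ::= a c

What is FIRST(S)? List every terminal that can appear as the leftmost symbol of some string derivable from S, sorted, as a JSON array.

FIRST sets, iterate to fixpoint:
iter 1:
  A via A→a c: +{a}
  S via S→a A: +{a}
  S via S→c: +{c}
  FIRST[S]={a,c}  FIRST[A]={a}
iter 2: (no change)
  FIRST[S]={a,c}  FIRST[A]={a}

FIRST(S) = ["a", "c"]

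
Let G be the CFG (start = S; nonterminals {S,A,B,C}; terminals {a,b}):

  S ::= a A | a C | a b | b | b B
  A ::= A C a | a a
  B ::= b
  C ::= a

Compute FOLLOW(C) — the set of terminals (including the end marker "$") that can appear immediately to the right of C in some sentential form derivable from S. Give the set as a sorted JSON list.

FIRST sets, iterate to fixpoint:
pass 1:
  A via A→a a: +{a}
  B via B→b: +{b}
  C via C→a: +{a}
  S via S→a A: +{a}
  S via S→b: +{b}
  FIRST[S]={a,b}  FIRST[A]={a}  FIRST[B]={b}  FIRST[C]={a}
pass 2: done
  FIRST[S]={a,b}  FIRST[A]={a}  FIRST[B]={b}  FIRST[C]={a}

Compute FOLLOW by fixpoint:
FOLLOW(S) := {$}
[1]
  A→A C a: FOLLOW(A) ⊇ FIRST(C) = {a}; new: +{a}
  A→A C a: FOLLOW(C) ⊇ FIRST(a) = {a}; new: +{a}
  S→a A: FOLLOW(A) ⊇ FOLLOW(S) ⊇ {$}; new: +{$}
  S→a C: FOLLOW(C) ⊇ FOLLOW(S) ⊇ {$}; new: +{$}
  S→b B: FOLLOW(B) ⊇ FOLLOW(S) ⊇ {$}; new: +{$}
  FOLLOW(S)={$}  FOLLOW(A)={$,a}  FOLLOW(B)={$}  FOLLOW(C)={$,a}
[2] (stable)
  FOLLOW(S)={$}  FOLLOW(A)={$,a}  FOLLOW(B)={$}  FOLLOW(C)={$,a}

FOLLOW(C) = ["$", "a"]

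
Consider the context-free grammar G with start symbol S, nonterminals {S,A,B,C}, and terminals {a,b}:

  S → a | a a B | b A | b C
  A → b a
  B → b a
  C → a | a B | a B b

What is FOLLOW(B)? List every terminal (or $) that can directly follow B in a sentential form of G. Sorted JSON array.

FIRST iteration:
pass 1:
  A via A→b a: +{b}
  B via B→b a: +{b}
  C via C→a: +{a}
  S via S→a: +{a}
  S via S→b A: +{b}
  FIRST[S]={a,b}  FIRST[A]={b}  FIRST[B]={b}  FIRST[C]={a}
pass 2: done
  FIRST[S]={a,b}  FIRST[A]={b}  FIRST[B]={b}  FIRST[C]={a}

FOLLOW iteration:
FOLLOW(S) := {$}
pass 1:
  C→a B b: FOLLOW(B) ⊇ FIRST(b) = {b}; new: +{b}
  S→a a B: FOLLOW(B) ⊇ FOLLOW(S) ⊇ {$}; new: +{$}
  S→b A: FOLLOW(A) ⊇ FOLLOW(S) ⊇ {$}; new: +{$}
  S→b C: FOLLOW(C) ⊇ FOLLOW(S) ⊇ {$}; new: +{$}
  FOLLOW(S)={$}  FOLLOW(A)={$}  FOLLOW(B)={$,b}  FOLLOW(C)={$}
pass 2: (no change)
  FOLLOW(S)={$}  FOLLOW(A)={$}  FOLLOW(B)={$,b}  FOLLOW(C)={$}

FOLLOW(B) = ["$", "b"]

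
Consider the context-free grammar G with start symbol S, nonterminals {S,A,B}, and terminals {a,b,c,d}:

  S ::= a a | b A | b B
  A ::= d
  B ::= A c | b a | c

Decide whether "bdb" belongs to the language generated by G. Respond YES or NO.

CNF form of G:
  S -> T1 A | T1 B | T2 T2
  A -> d
  B -> A T0 | T1 T2 | c
  T0 -> c
  T1 -> b
  T2 -> a

CYK table (by increasing span):
  [0..0]={T1}  "b"  orig:{}
  [1..1]={A}  "d"
  [2..2]={T1}  "b"  orig:{}
  [0..1]={S}  "bd"
  [1..2]=∅  "db"
  [0..2]=∅  "bdb"

S ∉ T[0,2] ⇒ NO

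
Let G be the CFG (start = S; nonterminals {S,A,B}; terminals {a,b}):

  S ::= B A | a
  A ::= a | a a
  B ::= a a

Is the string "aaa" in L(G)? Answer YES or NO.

CNF form of G:
  S -> B A | a
  A -> T0 T0 | a
  B -> T0 T0
  T0 -> a

Fill CYK table bottom-up:
  cell(0,0) a: {A,S,T0}  orig:{A,S}
  cell(1,1) a: {A,S,T0}  orig:{A,S}
  cell(2,2) a: {A,S,T0}  orig:{A,S}
  cell(0,1) aa: {A,B}
  cell(1,2) aa: {A,B}
  cell(0,2) aaa: {S}

S ∈ T[0,2] ⇒ YES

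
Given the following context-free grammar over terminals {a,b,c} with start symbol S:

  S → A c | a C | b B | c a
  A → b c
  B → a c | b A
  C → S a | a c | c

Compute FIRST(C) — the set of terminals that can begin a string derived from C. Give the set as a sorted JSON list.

Compute FIRST by fixpoint:
[1]
  A via A→b c: +{b}
  B via B→a c: +{a}
  B via B→b A: +{b}
  C via C→a c: +{a}
  C via C→c: +{c}
  S via S→A c: +{b}
  S via S→a C: +{a}
  S via S→c a: +{c}
  S: {a,b,c}  A: {b}  B: {a,b}  C: {a,c}
[2]
  C via C→S a: +{b}
  S: {a,b,c}  A: {b}  B: {a,b}  C: {a,b,c}
[3] done
  S: {a,b,c}  A: {b}  B: {a,b}  C: {a,b,c}

FIRST(C) = ["a", "b", "c"]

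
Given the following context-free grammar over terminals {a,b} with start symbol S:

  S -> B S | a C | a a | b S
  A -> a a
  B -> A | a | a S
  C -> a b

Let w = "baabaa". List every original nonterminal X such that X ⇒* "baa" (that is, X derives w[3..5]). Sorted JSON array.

Convert to CNF:
  S -> B S | T0 C | T0 T0 | T1 S
  A -> T0 T0
  B -> T0 S | T0 T0 | a
  C -> T0 T1
  T0 -> a
  T1 -> b

CYK fill — only the sub-triangle for w[3..5]:
  cell(3,3) b: {T1}  orig:{}
  cell(4,4) a: {B,T0}  orig:{B}
  cell(5,5) a: {B,T0}  orig:{B}
  cell(3,4) ba: ∅
  cell(4,5) aa: {A,B,S}
  cell(3,5) baa: {S}

Original NTs in T[3,5] deriving "baa": ["S"]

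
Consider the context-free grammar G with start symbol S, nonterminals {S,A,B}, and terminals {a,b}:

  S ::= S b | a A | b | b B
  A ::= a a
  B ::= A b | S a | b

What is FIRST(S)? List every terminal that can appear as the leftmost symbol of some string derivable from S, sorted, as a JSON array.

Compute FIRST by fixpoint:
pass 1:
  A via A→a a: +{a}
  B via B→A b: +{a}
  B via B→b: +{b}
  S via S→a A: +{a}
  S via S→b: +{b}
  S: {a,b}  A: {a}  B: {a,b}
pass 2: (stable)
  S: {a,b}  A: {a}  B: {a,b}

FIRST(S) = ["a", "b"]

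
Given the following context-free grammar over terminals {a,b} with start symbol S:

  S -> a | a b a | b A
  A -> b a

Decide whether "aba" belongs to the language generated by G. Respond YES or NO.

CNF form of G:
  S -> T0 A | T1 X2 | a
  A -> T0 T1
  T0 -> b
  T1 -> a
  X2 -> T0 T1

CYK table (by increasing span):
  cell(0,0) a: {S,T1}  orig:{S}
  cell(1,1) b: {T0}  orig:{}
  cell(2,2) a: {S,T1}  orig:{S}
  cell(0,1) ab: ∅
  cell(1,2) ba: {A,X2}  orig:{A}
  cell(0,2) aba: {S}

S ∈ T[0,2] ⇒ YES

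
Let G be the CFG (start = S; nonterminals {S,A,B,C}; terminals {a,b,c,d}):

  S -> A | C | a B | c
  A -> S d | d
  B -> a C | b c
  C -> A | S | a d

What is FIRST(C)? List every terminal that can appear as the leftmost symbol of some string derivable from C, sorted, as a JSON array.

Compute FIRST by fixpoint:
pass 1:
  A via A→d: +{d}
  B via B→a C: +{a}
  B via B→b c: +{b}
  C via C→A: +{d}
  C via C→a d: +{a}
  S via S→A: +{d}
  S via S→C: +{a}
  S via S→c: +{c}
  FIRST[S]={a,c,d}  FIRST[A]={d}  FIRST[B]={a,b}  FIRST[C]={a,d}
pass 2:
  A via A→S d: +{a,c}
  C via C→A: +{c}
  FIRST[S]={a,c,d}  FIRST[A]={a,c,d}  FIRST[B]={a,b}  FIRST[C]={a,c,d}
pass 3: done
  FIRST[S]={a,c,d}  FIRST[A]={a,c,d}  FIRST[B]={a,b}  FIRST[C]={a,c,d}

FIRST(C) = ["a", "c", "d"]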